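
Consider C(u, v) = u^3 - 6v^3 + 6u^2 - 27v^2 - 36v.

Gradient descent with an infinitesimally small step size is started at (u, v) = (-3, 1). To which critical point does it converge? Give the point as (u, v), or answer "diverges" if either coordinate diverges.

C is separable, so gradient descent decouples: u follows -∂C/∂u, v follows -∂C/∂v.
∂C/∂u = 3u(u + 4); at u=-3 this is -9, so u increases.
∂C/∂v = -18(v + 1)(v + 2); at v=1 this is -108, so v increases.
The v-coordinate has no critical point in that direction and runs off to infinity.

diverges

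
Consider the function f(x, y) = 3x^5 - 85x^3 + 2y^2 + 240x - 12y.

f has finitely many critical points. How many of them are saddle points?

2

f separates as a function of x plus a function of y, so ∇f=0 decouples.
∂f/∂x = 15(x - 4)(x - 1)(x + 1)(x + 4) = 0 at x ∈ {-4, -1, 1, 4}; ∂f/∂y = 4(y - 3) = 0 at y ∈ {3}.
The Hessian is diagonal: diag(f_xx, f_yy). Second derivatives: f_xx(-4)=-1800, f_xx(-1)=450, f_xx(1)=-450, f_xx(4)=1800; f_yy(3)=4.
Saddle points occur where the two diagonal entries have opposite signs: (-4, 3), (1, 3). Count: 2.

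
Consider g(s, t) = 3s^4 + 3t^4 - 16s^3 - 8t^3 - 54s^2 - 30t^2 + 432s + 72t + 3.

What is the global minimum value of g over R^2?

-1256

g(s,t) separates as P(s) + Q(t) + 3, so its minimum is min P + min Q + 3.
P'(s) = 12(s - 4)(s - 3)(s + 3) vanishes at s ∈ {-3, 3, 4}; Q'(t) = 12(t - 3)(t - 1)(t + 2) vanishes at t ∈ {-2, 1, 3}.
Local minima of P (where P''>0): P(-3)=-1107, P(4)=608. Local minima of Q: Q(-2)=-152, Q(3)=-27.
So the global minimum of g is P(-3) + Q(-2) + 3 = -1107 − 152 + 3 = -1256, attained at (-3, -2).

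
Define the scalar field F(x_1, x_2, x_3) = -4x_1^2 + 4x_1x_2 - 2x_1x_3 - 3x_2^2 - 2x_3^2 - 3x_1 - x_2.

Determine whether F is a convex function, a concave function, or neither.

concave

F is quadratic, so its Hessian is the constant matrix H = [[-8, 4, -2], [4, -6, 0], [-2, 0, -4]].
Leading principal minors: -8, 32, -104.
Signs alternate −, +, − ⇒ H ≺ 0 ⇒ concave.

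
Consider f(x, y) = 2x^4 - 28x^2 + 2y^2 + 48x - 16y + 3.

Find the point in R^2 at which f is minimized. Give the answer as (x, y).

f(x,y) separates as P(x) + Q(y) + 3, so its minimum is min P + min Q + 3.
P'(x) = 8(x - 2)(x - 1)(x + 3) vanishes at x ∈ {-3, 1, 2}; Q'(y) = 4y - 16 vanishes at y ∈ {4}.
Local minima of P (where P''>0): P(-3)=-234, P(2)=16. Local minima of Q: Q(4)=-32.
So the global minimum of f is P(-3) + Q(4) + 3 = -234 − 32 + 3 = -263, attained at (-3, 4).

(-3, 4)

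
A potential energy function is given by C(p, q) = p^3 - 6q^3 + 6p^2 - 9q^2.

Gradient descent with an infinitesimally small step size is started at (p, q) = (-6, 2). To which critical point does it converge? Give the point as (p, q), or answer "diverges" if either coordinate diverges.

C is separable, so gradient descent decouples: p follows -∂C/∂p, q follows -∂C/∂q.
∂C/∂p = 3p(p + 4); at p=-6 this is 36, so p decreases.
∂C/∂q = -18q(q + 1); at q=2 this is -108, so q increases.
The p-coordinate has no critical point in that direction and runs off to infinity.

diverges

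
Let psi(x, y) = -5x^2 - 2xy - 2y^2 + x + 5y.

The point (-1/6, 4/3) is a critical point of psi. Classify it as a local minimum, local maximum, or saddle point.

local maximum

The Hessian of psi is constant: H = [[-10, -2], [-2, -4]].
det(H) = (-10)·(-4) − (-2)² = 36.
det(H) > 0 and tr(H) = -14 < 0, so H is negative definite and the point is a local maximum.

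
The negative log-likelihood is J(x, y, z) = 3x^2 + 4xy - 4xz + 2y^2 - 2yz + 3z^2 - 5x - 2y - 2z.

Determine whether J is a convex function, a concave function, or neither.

convex

J is quadratic, so its Hessian is the constant matrix H = [[6, 4, -4], [4, 4, -2], [-4, -2, 6]].
Leading principal minors: 6, 8, 24.
All positive ⇒ H ≻ 0 ⇒ convex.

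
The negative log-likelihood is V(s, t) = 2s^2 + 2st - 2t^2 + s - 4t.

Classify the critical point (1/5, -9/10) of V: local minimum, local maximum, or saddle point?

The Hessian of V is constant: H = [[4, 2], [2, -4]].
det(H) = 4·(-4) − 2² = -20.
Since det(H) < 0, H is indefinite and the critical point is a saddle point.

saddle point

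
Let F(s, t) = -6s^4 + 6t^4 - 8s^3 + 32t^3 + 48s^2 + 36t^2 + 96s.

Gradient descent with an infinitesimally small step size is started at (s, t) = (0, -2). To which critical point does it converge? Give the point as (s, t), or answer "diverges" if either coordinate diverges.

F is separable, so gradient descent decouples: s follows -∂F/∂s, t follows -∂F/∂t.
∂F/∂s = -24(s - 2)(s + 1)(s + 2); at s=0 this is 96, so s decreases.
∂F/∂t = 24t(t + 1)(t + 3); at t=-2 this is 48, so t decreases.
s converges to its nearest critical value -1 (a local min of the s-part); t converges to -3. The iterate converges to (-1, -3).

(-1, -3)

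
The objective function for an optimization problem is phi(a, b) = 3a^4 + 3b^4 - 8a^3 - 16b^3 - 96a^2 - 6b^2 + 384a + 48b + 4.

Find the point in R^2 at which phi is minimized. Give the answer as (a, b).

phi(a,b) separates as P(a) + Q(b) + 4, so its minimum is min P + min Q + 4.
P'(a) = 12(a - 4)(a - 2)(a + 4) vanishes at a ∈ {-4, 2, 4}; Q'(b) = 12(b - 4)(b - 1)(b + 1) vanishes at b ∈ {-1, 1, 4}.
Local minima of P (where P''>0): P(-4)=-1792, P(4)=256. Local minima of Q: Q(-1)=-35, Q(4)=-160.
So the global minimum of phi is P(-4) + Q(4) + 4 = -1792 − 160 + 4 = -1948, attained at (-4, 4).

(-4, 4)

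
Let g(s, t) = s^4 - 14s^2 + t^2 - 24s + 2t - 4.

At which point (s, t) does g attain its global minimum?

(3, -1)

g(s,t) separates as P(s) + Q(t) − 4, so its minimum is min P + min Q − 4.
P'(s) = 4(s - 3)(s + 1)(s + 2) vanishes at s ∈ {-2, -1, 3}; Q'(t) = 2(t + 1) vanishes at t ∈ {-1}.
Local minima of P (where P''>0): P(-2)=8, P(3)=-117. Local minima of Q: Q(-1)=-1.
So the global minimum of g is P(3) + Q(-1) − 4 = -117 − 1 − 4 = -122, attained at (3, -1).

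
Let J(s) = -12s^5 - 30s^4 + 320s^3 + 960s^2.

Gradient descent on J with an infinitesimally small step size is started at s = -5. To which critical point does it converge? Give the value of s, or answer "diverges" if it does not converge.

J'(s) = -60s(s - 4)(s + 2)(s + 4), so J'(-5) = -8100.
Gradient descent moves in the -J' direction, i.e. s is increasing.
The nearest critical point in that direction is s = -4, where J'' = 3840 > 0 (a local minimum). The iterate converges there.

-4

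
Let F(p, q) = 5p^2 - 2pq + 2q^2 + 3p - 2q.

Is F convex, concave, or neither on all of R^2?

F is quadratic, so its Hessian is the constant matrix H = [[10, -2], [-2, 4]].
det(H) = 36, tr(H) = 14.
det(H) > 0 and tr(H) > 0, so H is positive definite everywhere: convex.

convex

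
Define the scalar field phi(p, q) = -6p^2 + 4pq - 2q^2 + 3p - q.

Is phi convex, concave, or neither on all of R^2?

concave

phi is quadratic, so its Hessian is the constant matrix H = [[-12, 4], [4, -4]].
det(H) = 32, tr(H) = -16.
det(H) > 0 and tr(H) < 0, so H is negative definite everywhere: concave.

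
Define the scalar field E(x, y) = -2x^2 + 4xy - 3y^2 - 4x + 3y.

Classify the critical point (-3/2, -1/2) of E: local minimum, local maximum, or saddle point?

local maximum

The Hessian of E is constant: H = [[-4, 4], [4, -6]].
det(H) = (-4)·(-6) − 4² = 8.
det(H) > 0 and tr(H) = -10 < 0, so H is negative definite and the point is a local maximum.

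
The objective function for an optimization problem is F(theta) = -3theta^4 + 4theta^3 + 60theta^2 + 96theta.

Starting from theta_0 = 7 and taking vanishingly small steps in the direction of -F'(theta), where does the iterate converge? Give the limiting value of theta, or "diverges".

F'(theta) = -12(theta - 4)(theta + 1)(theta + 2), so F'(7) = -2592.
Gradient descent moves in the -F' direction, i.e. theta is increasing.
There is no critical point above theta=7, and F' keeps the same sign, so the iterate runs off to +∞.

diverges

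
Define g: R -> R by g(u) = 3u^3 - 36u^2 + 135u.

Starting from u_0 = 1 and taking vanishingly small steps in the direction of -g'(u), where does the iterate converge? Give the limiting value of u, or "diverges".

g'(u) = 9(u - 5)(u - 3), so g'(1) = 72.
Gradient descent moves in the -g' direction, i.e. u is decreasing.
There is no critical point below u=1, and g' keeps the same sign, so the iterate runs off to −∞.

diverges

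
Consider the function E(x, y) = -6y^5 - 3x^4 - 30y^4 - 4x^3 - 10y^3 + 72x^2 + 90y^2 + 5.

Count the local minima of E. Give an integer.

2

E separates as a function of x plus a function of y, so ∇E=0 decouples.
∂E/∂x = -12x(x - 3)(x + 4) = 0 at x ∈ {-4, 0, 3}; ∂E/∂y = -30y(y - 1)(y + 2)(y + 3) = 0 at y ∈ {-3, -2, 0, 1}.
The Hessian is diagonal: diag(E_xx, E_yy). Second derivatives: E_xx(-4)=-336, E_xx(0)=144, E_xx(3)=-252; E_yy(-3)=360, E_yy(-2)=-180, E_yy(0)=180, E_yy(1)=-360.
Local minima occur where both diagonal entries positive: (0, -3), (0, 0). Count: 2.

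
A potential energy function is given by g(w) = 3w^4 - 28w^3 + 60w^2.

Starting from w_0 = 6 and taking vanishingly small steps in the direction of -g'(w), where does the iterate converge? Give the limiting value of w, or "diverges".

g'(w) = 12w(w - 5)(w - 2), so g'(6) = 288.
Gradient descent moves in the -g' direction, i.e. w is decreasing.
The nearest critical point in that direction is w = 5, where g'' = 180 > 0 (a local minimum). The iterate converges there.

5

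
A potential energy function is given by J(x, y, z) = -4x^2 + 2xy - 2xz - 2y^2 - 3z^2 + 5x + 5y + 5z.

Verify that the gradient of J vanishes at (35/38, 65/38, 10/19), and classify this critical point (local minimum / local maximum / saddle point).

local maximum

∇J = (-8x + 2y - 2z + 5, 2x - 4y + 5, -2x - 6z + 5); substituting (35/38, 65/38, 10/19) gives ∇J = (0, 0, 0), so (35/38, 65/38, 10/19) is indeed a critical point.
The Hessian is constant: H = [[-8, 2, -2], [2, -4, 0], [-2, 0, -6]].
Leading principal minors: Δ₁ = -8, Δ₂ = 28, Δ₃ = -152.
The minors alternate sign starting negative (−, +, −), so H is negative definite: a local maximum.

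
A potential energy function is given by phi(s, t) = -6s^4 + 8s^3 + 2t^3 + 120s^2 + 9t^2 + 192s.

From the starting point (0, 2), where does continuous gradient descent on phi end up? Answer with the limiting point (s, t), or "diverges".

(-1, 0)

phi is separable, so gradient descent decouples: s follows -∂phi/∂s, t follows -∂phi/∂t.
∂phi/∂s = -24(s - 4)(s + 1)(s + 2); at s=0 this is 192, so s decreases.
∂phi/∂t = 6t(t + 3); at t=2 this is 60, so t decreases.
s converges to its nearest critical value -1 (a local min of the s-part); t converges to 0. The iterate converges to (-1, 0).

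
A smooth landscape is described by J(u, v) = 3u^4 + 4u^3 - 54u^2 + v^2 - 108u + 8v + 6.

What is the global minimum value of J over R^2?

-469

J(u,v) separates as P(u) + Q(v) + 6, so its minimum is min P + min Q + 6.
P'(u) = 12(u - 3)(u + 1)(u + 3) vanishes at u ∈ {-3, -1, 3}; Q'(v) = 2v + 8 vanishes at v ∈ {-4}.
Local minima of P (where P''>0): P(-3)=-27, P(3)=-459. Local minima of Q: Q(-4)=-16.
So the global minimum of J is P(3) + Q(-4) + 6 = -459 − 16 + 6 = -469, attained at (3, -4).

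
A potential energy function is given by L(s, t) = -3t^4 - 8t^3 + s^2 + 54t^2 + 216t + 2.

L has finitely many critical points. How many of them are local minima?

L separates as a function of s plus a function of t, so ∇L=0 decouples.
∂L/∂s = 2s = 0 at s ∈ {0}; ∂L/∂t = -12(t - 3)(t + 2)(t + 3) = 0 at t ∈ {-3, -2, 3}.
The Hessian is diagonal: diag(L_ss, L_tt). Second derivatives: L_ss(0)=2; L_tt(-3)=-72, L_tt(-2)=60, L_tt(3)=-360.
Local minima occur where both diagonal entries positive: (0, -2). Count: 1.

1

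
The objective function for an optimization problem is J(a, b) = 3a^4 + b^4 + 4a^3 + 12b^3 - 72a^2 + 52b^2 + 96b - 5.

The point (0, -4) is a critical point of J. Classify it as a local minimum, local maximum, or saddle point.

saddle point

The mixed partial ∂²J/∂a∂b is 0, so the Hessian at any point is diag(J_aa, J_bb) = diag(12(3a^2 + 2a - 12), 4(3b^2 + 18b + 26)).
At (0, -4): H = diag(-144, 8).
The eigenvalues have opposite signs, so H is indefinite: a saddle point.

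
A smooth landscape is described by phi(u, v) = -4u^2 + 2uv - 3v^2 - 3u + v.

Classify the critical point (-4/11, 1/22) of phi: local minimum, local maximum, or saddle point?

The Hessian of phi is constant: H = [[-8, 2], [2, -6]].
det(H) = (-8)·(-6) − 2² = 44.
det(H) > 0 and tr(H) = -14 < 0, so H is negative definite and the point is a local maximum.

local maximum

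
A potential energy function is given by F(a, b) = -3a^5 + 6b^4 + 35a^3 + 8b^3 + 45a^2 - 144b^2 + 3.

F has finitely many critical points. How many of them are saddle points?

F separates as a function of a plus a function of b, so ∇F=0 decouples.
∂F/∂a = -15a(a - 3)(a + 1)(a + 2) = 0 at a ∈ {-2, -1, 0, 3}; ∂F/∂b = 24b(b - 3)(b + 4) = 0 at b ∈ {-4, 0, 3}.
The Hessian is diagonal: diag(F_aa, F_bb). Second derivatives: F_aa(-2)=150, F_aa(-1)=-60, F_aa(0)=90, F_aa(3)=-900; F_bb(-4)=672, F_bb(0)=-288, F_bb(3)=504.
Saddle points occur where the two diagonal entries have opposite signs: (-2, 0), (-1, -4), (-1, 3), (0, 0), (3, -4), (3, 3). Count: 6.

6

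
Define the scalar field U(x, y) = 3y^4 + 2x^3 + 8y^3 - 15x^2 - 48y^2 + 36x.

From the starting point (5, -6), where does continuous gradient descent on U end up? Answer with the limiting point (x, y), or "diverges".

U is separable, so gradient descent decouples: x follows -∂U/∂x, y follows -∂U/∂y.
∂U/∂x = 6(x - 3)(x - 2); at x=5 this is 36, so x decreases.
∂U/∂y = 12y(y - 2)(y + 4); at y=-6 this is -1152, so y increases.
x converges to its nearest critical value 3 (a local min of the x-part); y converges to -4. The iterate converges to (3, -4).

(3, -4)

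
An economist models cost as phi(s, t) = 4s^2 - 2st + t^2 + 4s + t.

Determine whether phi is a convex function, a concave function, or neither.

convex

phi is quadratic, so its Hessian is the constant matrix H = [[8, -2], [-2, 2]].
det(H) = 12, tr(H) = 10.
det(H) > 0 and tr(H) > 0, so H is positive definite everywhere: convex.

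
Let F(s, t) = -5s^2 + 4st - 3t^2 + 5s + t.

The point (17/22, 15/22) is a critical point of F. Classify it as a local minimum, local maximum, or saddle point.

The Hessian of F is constant: H = [[-10, 4], [4, -6]].
det(H) = (-10)·(-6) − 4² = 44.
det(H) > 0 and tr(H) = -16 < 0, so H is negative definite and the point is a local maximum.

local maximum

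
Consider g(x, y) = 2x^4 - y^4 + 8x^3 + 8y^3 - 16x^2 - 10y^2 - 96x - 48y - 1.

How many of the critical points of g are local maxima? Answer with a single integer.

2

g separates as a function of x plus a function of y, so ∇g=0 decouples.
∂g/∂x = 8(x - 2)(x + 2)(x + 3) = 0 at x ∈ {-3, -2, 2}; ∂g/∂y = -4(y - 4)(y - 3)(y + 1) = 0 at y ∈ {-1, 3, 4}.
The Hessian is diagonal: diag(g_xx, g_yy). Second derivatives: g_xx(-3)=40, g_xx(-2)=-32, g_xx(2)=160; g_yy(-1)=-80, g_yy(3)=16, g_yy(4)=-20.
Local maxima occur where both diagonal entries negative: (-2, -1), (-2, 4). Count: 2.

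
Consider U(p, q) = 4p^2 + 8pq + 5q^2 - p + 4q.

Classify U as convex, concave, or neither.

convex

U is quadratic, so its Hessian is the constant matrix H = [[8, 8], [8, 10]].
det(H) = 16, tr(H) = 18.
det(H) > 0 and tr(H) > 0, so H is positive definite everywhere: convex.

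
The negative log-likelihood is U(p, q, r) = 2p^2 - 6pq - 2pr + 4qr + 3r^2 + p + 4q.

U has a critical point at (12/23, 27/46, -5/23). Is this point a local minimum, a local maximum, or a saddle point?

saddle point

The Hessian is constant: H = [[4, -6, -2], [-6, 0, 4], [-2, 4, 6]].
Leading principal minors: Δ₁ = 4, Δ₂ = -36, Δ₃ = -184.
The minors fit neither the all-positive nor the alternating-sign pattern, so H is indefinite: a saddle point.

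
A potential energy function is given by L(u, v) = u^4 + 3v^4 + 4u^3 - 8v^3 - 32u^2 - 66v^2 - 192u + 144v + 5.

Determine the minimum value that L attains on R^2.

-1330

L(u,v) separates as P(u) + Q(v) + 5, so its minimum is min P + min Q + 5.
P'(u) = 4(u - 4)(u + 3)(u + 4) vanishes at u ∈ {-4, -3, 4}; Q'(v) = 12(v - 4)(v - 1)(v + 3) vanishes at v ∈ {-3, 1, 4}.
Local minima of P (where P''>0): P(-4)=256, P(4)=-768. Local minima of Q: Q(-3)=-567, Q(4)=-224.
So the global minimum of L is P(4) + Q(-3) + 5 = -768 − 567 + 5 = -1330, attained at (4, -3).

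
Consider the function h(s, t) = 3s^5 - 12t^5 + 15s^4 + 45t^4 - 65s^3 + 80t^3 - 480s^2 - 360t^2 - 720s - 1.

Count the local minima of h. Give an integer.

h separates as a function of s plus a function of t, so ∇h=0 decouples.
∂h/∂s = 15(s - 4)(s + 1)(s + 3)(s + 4) = 0 at s ∈ {-4, -3, -1, 4}; ∂h/∂t = -60t(t - 3)(t - 2)(t + 2) = 0 at t ∈ {-2, 0, 2, 3}.
The Hessian is diagonal: diag(h_ss, h_tt). Second derivatives: h_ss(-4)=-360, h_ss(-3)=210, h_ss(-1)=-450, h_ss(4)=4200; h_tt(-2)=2400, h_tt(0)=-720, h_tt(2)=480, h_tt(3)=-900.
Local minima occur where both diagonal entries positive: (-3, -2), (-3, 2), (4, -2), (4, 2). Count: 4.

4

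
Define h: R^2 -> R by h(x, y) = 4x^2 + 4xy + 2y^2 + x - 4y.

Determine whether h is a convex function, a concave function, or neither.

h is quadratic, so its Hessian is the constant matrix H = [[8, 4], [4, 4]].
det(H) = 16, tr(H) = 12.
det(H) > 0 and tr(H) > 0, so H is positive definite everywhere: convex.

convex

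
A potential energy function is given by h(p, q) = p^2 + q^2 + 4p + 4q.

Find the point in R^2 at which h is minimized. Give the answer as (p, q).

(-2, -2)

h(p,q) separates as A(p) + B(q), so its minimum is min A + min B.
A'(p) = 2p + 4 vanishes at p ∈ {-2}; B'(q) = 2q + 4 vanishes at q ∈ {-2}.
Local minima of A (where A''>0): A(-2)=-4. Local minima of B: B(-2)=-4.
So the global minimum of h is A(-2) + B(-2) = -4 − 4 = -8, attained at (-2, -2).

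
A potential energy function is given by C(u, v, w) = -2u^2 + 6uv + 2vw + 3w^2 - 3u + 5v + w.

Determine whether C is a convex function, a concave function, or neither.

neither

C is quadratic, so its Hessian is the constant matrix H = [[-4, 6, 0], [6, 0, 2], [0, 2, 6]].
Leading principal minors: -4, -36, -200.
Neither pattern holds ⇒ H is indefinite ⇒ neither convex nor concave.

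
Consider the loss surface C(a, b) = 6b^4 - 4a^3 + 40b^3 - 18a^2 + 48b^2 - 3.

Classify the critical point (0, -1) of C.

local maximum

The mixed partial ∂²C/∂a∂b is 0, so the Hessian at any point is diag(C_aa, C_bb) = diag(-12(2a + 3), 24(3b^2 + 10b + 4)).
At (0, -1): H = diag(-36, -72).
Both eigenvalues are negative, so H is negative definite: a local maximum.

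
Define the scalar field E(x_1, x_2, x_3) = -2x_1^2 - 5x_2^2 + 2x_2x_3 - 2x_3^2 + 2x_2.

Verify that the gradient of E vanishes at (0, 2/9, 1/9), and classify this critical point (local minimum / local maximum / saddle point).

∇E = (-4x_1, -10x_2 + 2x_3 + 2, 2x_2 - 4x_3); substituting (0, 2/9, 1/9) gives ∇E = (0, 0, 0), so (0, 2/9, 1/9) is indeed a critical point.
The Hessian is constant: H = [[-4, 0, 0], [0, -10, 2], [0, 2, -4]].
Leading principal minors: Δ₁ = -4, Δ₂ = 40, Δ₃ = -144.
The minors alternate sign starting negative (−, +, −), so H is negative definite: a local maximum.

local maximum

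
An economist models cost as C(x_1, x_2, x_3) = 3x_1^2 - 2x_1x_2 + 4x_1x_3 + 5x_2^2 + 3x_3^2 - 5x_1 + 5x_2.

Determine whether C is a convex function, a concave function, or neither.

convex

C is quadratic, so its Hessian is the constant matrix H = [[6, -2, 4], [-2, 10, 0], [4, 0, 6]].
Leading principal minors: 6, 56, 176.
All positive ⇒ H ≻ 0 ⇒ convex.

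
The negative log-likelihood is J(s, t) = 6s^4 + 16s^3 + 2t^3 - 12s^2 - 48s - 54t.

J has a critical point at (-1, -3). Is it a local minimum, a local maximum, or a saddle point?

local maximum

The mixed partial ∂²J/∂s∂t is 0, so the Hessian at any point is diag(J_ss, J_tt) = diag(24(3s^2 + 4s - 1), 12t).
At (-1, -3): H = diag(-48, -36).
Both eigenvalues are negative, so H is negative definite: a local maximum.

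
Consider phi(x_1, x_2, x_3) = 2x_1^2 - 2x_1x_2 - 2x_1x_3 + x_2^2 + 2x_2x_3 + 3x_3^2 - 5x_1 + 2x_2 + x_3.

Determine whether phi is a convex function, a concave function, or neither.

convex

phi is quadratic, so its Hessian is the constant matrix H = [[4, -2, -2], [-2, 2, 2], [-2, 2, 6]].
Leading principal minors: 4, 4, 16.
All positive ⇒ H ≻ 0 ⇒ convex.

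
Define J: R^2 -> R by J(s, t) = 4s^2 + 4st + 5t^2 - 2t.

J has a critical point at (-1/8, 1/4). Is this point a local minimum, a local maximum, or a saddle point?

The Hessian of J is constant: H = [[8, 4], [4, 10]].
det(H) = 8·10 − 4² = 64.
det(H) > 0 and tr(H) = 18 > 0, so H is positive definite and the point is a local minimum.

local minimum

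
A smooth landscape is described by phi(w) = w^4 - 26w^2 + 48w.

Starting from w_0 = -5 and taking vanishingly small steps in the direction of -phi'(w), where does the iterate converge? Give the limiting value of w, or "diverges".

-4

phi'(w) = 4(w - 3)(w - 1)(w + 4), so phi'(-5) = -192.
Gradient descent moves in the -phi' direction, i.e. w is increasing.
The nearest critical point in that direction is w = -4, where phi'' = 140 > 0 (a local minimum). The iterate converges there.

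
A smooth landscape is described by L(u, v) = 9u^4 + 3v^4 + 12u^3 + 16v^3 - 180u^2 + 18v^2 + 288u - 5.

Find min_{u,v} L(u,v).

L(u,v) separates as P(u) + Q(v) − 5, so its minimum is min P + min Q − 5.
P'(u) = 36(u - 2)(u - 1)(u + 4) vanishes at u ∈ {-4, 1, 2}; Q'(v) = 12v(v + 1)(v + 3) vanishes at v ∈ {-3, -1, 0}.
Local minima of P (where P''>0): P(-4)=-2496, P(2)=96. Local minima of Q: Q(-3)=-27, Q(0)=0.
So the global minimum of L is P(-4) + Q(-3) − 5 = -2496 − 27 − 5 = -2528, attained at (-4, -3).

-2528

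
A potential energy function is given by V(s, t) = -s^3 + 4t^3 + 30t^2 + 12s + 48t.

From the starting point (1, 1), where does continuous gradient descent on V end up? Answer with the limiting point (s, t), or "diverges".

V is separable, so gradient descent decouples: s follows -∂V/∂s, t follows -∂V/∂t.
∂V/∂s = -3(s - 2)(s + 2); at s=1 this is 9, so s decreases.
∂V/∂t = 12(t + 1)(t + 4); at t=1 this is 120, so t decreases.
s converges to its nearest critical value -2 (a local min of the s-part); t converges to -1. The iterate converges to (-2, -1).

(-2, -1)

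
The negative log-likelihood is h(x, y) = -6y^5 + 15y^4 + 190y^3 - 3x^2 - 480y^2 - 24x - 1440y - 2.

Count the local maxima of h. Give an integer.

2

h separates as a function of x plus a function of y, so ∇h=0 decouples.
∂h/∂x = -6(x + 4) = 0 at x ∈ {-4}; ∂h/∂y = -30(y - 4)(y - 3)(y + 1)(y + 4) = 0 at y ∈ {-4, -1, 3, 4}.
The Hessian is diagonal: diag(h_xx, h_yy). Second derivatives: h_xx(-4)=-6; h_yy(-4)=5040, h_yy(-1)=-1800, h_yy(3)=840, h_yy(4)=-1200.
Local maxima occur where both diagonal entries negative: (-4, -1), (-4, 4). Count: 2.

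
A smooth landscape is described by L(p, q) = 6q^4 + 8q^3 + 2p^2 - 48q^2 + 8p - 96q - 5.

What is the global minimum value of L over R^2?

-237

L(p,q) separates as A(p) + B(q) − 5, so its minimum is min A + min B − 5.
A'(p) = 4p + 8 vanishes at p ∈ {-2}; B'(q) = 24(q - 2)(q + 1)(q + 2) vanishes at q ∈ {-2, -1, 2}.
Local minima of A (where A''>0): A(-2)=-8. Local minima of B: B(-2)=32, B(2)=-224.
So the global minimum of L is A(-2) + B(2) − 5 = -8 − 224 − 5 = -237, attained at (-2, 2).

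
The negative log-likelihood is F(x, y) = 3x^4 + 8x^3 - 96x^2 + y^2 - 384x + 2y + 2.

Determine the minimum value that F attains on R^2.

F(x,y) separates as P(x) + Q(y) + 2, so its minimum is min P + min Q + 2.
P'(x) = 12(x - 4)(x + 2)(x + 4) vanishes at x ∈ {-4, -2, 4}; Q'(y) = 2y + 2 vanishes at y ∈ {-1}.
Local minima of P (where P''>0): P(-4)=256, P(4)=-1792. Local minima of Q: Q(-1)=-1.
So the global minimum of F is P(4) + Q(-1) + 2 = -1792 − 1 + 2 = -1791, attained at (4, -1).

-1791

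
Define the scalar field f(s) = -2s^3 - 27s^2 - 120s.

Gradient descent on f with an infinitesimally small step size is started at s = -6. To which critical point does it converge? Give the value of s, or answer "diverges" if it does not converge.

-5

f'(s) = -6(s + 4)(s + 5), so f'(-6) = -12.
Gradient descent moves in the -f' direction, i.e. s is increasing.
The nearest critical point in that direction is s = -5, where f'' = 6 > 0 (a local minimum). The iterate converges there.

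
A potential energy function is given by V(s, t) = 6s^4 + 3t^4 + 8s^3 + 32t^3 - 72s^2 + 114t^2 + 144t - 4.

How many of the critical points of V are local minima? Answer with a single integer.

4

V separates as a function of s plus a function of t, so ∇V=0 decouples.
∂V/∂s = 24s(s - 2)(s + 3) = 0 at s ∈ {-3, 0, 2}; ∂V/∂t = 12(t + 1)(t + 3)(t + 4) = 0 at t ∈ {-4, -3, -1}.
The Hessian is diagonal: diag(V_ss, V_tt). Second derivatives: V_ss(-3)=360, V_ss(0)=-144, V_ss(2)=240; V_tt(-4)=36, V_tt(-3)=-24, V_tt(-1)=72.
Local minima occur where both diagonal entries positive: (-3, -4), (-3, -1), (2, -4), (2, -1). Count: 4.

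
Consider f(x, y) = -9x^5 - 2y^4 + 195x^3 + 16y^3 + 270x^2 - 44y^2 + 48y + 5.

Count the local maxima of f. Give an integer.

4

f separates as a function of x plus a function of y, so ∇f=0 decouples.
∂f/∂x = -45x(x - 4)(x + 1)(x + 3) = 0 at x ∈ {-3, -1, 0, 4}; ∂f/∂y = -8(y - 3)(y - 2)(y - 1) = 0 at y ∈ {1, 2, 3}.
The Hessian is diagonal: diag(f_xx, f_yy). Second derivatives: f_xx(-3)=1890, f_xx(-1)=-450, f_xx(0)=540, f_xx(4)=-6300; f_yy(1)=-16, f_yy(2)=8, f_yy(3)=-16.
Local maxima occur where both diagonal entries negative: (-1, 1), (-1, 3), (4, 1), (4, 3). Count: 4.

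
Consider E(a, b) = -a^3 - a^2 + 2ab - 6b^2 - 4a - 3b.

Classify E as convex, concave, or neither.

neither

The term -a^3 is cubic, so the Hessian is not constant.
∂²E/∂a² = -6a - 2, which takes both signs as a varies (negative for sufficiently large a). A diagonal entry of the Hessian changing sign means the Hessian is neither positive- nor negative-semidefinite on all of R^2.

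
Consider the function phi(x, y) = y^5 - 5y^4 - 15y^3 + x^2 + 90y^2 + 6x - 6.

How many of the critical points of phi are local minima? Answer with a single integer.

phi separates as a function of x plus a function of y, so ∇phi=0 decouples.
∂phi/∂x = 2(x + 3) = 0 at x ∈ {-3}; ∂phi/∂y = 5y(y - 4)(y - 3)(y + 3) = 0 at y ∈ {-3, 0, 3, 4}.
The Hessian is diagonal: diag(phi_xx, phi_yy). Second derivatives: phi_xx(-3)=2; phi_yy(-3)=-630, phi_yy(0)=180, phi_yy(3)=-90, phi_yy(4)=140.
Local minima occur where both diagonal entries positive: (-3, 0), (-3, 4). Count: 2.

2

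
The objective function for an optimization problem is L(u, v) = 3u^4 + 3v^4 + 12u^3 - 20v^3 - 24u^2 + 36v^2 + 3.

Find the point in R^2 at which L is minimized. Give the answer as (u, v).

(-4, 0)

L(u,v) separates as P(u) + Q(v) + 3, so its minimum is min P + min Q + 3.
P'(u) = 12u(u - 1)(u + 4) vanishes at u ∈ {-4, 0, 1}; Q'(v) = 12v(v - 3)(v - 2) vanishes at v ∈ {0, 2, 3}.
Local minima of P (where P''>0): P(-4)=-384, P(1)=-9. Local minima of Q: Q(0)=0, Q(3)=27.
So the global minimum of L is P(-4) + Q(0) + 3 = -384 + 0 + 3 = -381, attained at (-4, 0).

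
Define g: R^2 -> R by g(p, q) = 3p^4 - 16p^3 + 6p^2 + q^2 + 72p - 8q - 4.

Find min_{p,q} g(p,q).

g(p,q) separates as A(p) + B(q) − 4, so its minimum is min A + min B − 4.
A'(p) = 12(p - 3)(p - 2)(p + 1) vanishes at p ∈ {-1, 2, 3}; B'(q) = 2q - 8 vanishes at q ∈ {4}.
Local minima of A (where A''>0): A(-1)=-47, A(3)=81. Local minima of B: B(4)=-16.
So the global minimum of g is A(-1) + B(4) − 4 = -47 − 16 − 4 = -67, attained at (-1, 4).

-67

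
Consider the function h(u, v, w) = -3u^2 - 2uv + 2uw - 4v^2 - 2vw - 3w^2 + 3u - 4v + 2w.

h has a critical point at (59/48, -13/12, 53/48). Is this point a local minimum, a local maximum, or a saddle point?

The Hessian is constant: H = [[-6, -2, 2], [-2, -8, -2], [2, -2, -6]].
Leading principal minors: Δ₁ = -6, Δ₂ = 44, Δ₃ = -192.
The minors alternate sign starting negative (−, +, −), so H is negative definite: a local maximum.

local maximum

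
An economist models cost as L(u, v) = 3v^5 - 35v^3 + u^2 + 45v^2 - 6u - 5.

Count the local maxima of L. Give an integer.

L separates as a function of u plus a function of v, so ∇L=0 decouples.
∂L/∂u = 2(u - 3) = 0 at u ∈ {3}; ∂L/∂v = 15v(v - 2)(v - 1)(v + 3) = 0 at v ∈ {-3, 0, 1, 2}.
The Hessian is diagonal: diag(L_uu, L_vv). Second derivatives: L_uu(3)=2; L_vv(-3)=-900, L_vv(0)=90, L_vv(1)=-60, L_vv(2)=150.
Local maxima occur where both diagonal entries negative: none. Count: 0.

0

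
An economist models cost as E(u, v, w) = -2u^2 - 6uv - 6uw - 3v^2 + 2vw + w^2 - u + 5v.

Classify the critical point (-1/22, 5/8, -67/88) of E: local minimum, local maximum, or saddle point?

saddle point

The Hessian is constant: H = [[-4, -6, -6], [-6, -6, 2], [-6, 2, 2]].
Leading principal minors: Δ₁ = -4, Δ₂ = -12, Δ₃ = 352.
The minors fit neither the all-positive nor the alternating-sign pattern, so H is indefinite: a saddle point.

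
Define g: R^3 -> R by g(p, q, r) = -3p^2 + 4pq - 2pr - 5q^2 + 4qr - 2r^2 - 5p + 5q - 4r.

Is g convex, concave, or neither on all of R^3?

concave

g is quadratic, so its Hessian is the constant matrix H = [[-6, 4, -2], [4, -10, 4], [-2, 4, -4]].
Leading principal minors: -6, 44, -104.
Signs alternate −, +, − ⇒ H ≺ 0 ⇒ concave.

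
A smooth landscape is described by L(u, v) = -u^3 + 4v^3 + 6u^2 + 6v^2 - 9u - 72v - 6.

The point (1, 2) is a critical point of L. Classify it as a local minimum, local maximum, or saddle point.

local minimum

The mixed partial ∂²L/∂u∂v is 0, so the Hessian at any point is diag(L_uu, L_vv) = diag(6(-u + 2), 12(2v + 1)).
At (1, 2): H = diag(6, 60).
Both eigenvalues are positive, so H is positive definite: a local minimum.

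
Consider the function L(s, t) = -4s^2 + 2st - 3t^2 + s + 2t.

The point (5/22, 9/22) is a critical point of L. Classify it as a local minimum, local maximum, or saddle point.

The Hessian of L is constant: H = [[-8, 2], [2, -6]].
det(H) = (-8)·(-6) − 2² = 44.
det(H) > 0 and tr(H) = -14 < 0, so H is negative definite and the point is a local maximum.

local maximum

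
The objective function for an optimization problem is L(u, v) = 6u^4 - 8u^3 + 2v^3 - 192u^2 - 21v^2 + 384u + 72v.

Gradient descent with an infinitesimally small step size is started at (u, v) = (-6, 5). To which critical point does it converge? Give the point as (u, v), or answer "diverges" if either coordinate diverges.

L is separable, so gradient descent decouples: u follows -∂L/∂u, v follows -∂L/∂v.
∂L/∂u = 24(u - 4)(u - 1)(u + 4); at u=-6 this is -3360, so u increases.
∂L/∂v = 6(v - 4)(v - 3); at v=5 this is 12, so v decreases.
u converges to its nearest critical value -4 (a local min of the u-part); v converges to 4. The iterate converges to (-4, 4).

(-4, 4)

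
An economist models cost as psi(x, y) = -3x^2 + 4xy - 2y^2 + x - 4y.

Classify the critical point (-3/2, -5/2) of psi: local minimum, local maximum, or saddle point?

local maximum

The Hessian of psi is constant: H = [[-6, 4], [4, -4]].
det(H) = (-6)·(-4) − 4² = 8.
det(H) > 0 and tr(H) = -10 < 0, so H is negative definite and the point is a local maximum.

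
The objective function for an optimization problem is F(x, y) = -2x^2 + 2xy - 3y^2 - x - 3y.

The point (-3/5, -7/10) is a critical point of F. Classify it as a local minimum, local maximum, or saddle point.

local maximum

The Hessian of F is constant: H = [[-4, 2], [2, -6]].
det(H) = (-4)·(-6) − 2² = 20.
det(H) > 0 and tr(H) = -10 < 0, so H is negative definite and the point is a local maximum.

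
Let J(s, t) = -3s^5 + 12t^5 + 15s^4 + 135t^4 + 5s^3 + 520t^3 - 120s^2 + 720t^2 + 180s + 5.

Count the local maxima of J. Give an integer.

4

J separates as a function of s plus a function of t, so ∇J=0 decouples.
∂J/∂s = -15(s - 3)(s - 2)(s - 1)(s + 2) = 0 at s ∈ {-2, 1, 2, 3}; ∂J/∂t = 60t(t + 2)(t + 3)(t + 4) = 0 at t ∈ {-4, -3, -2, 0}.
The Hessian is diagonal: diag(J_ss, J_tt). Second derivatives: J_ss(-2)=900, J_ss(1)=-90, J_ss(2)=60, J_ss(3)=-150; J_tt(-4)=-480, J_tt(-3)=180, J_tt(-2)=-240, J_tt(0)=1440.
Local maxima occur where both diagonal entries negative: (1, -4), (1, -2), (3, -4), (3, -2). Count: 4.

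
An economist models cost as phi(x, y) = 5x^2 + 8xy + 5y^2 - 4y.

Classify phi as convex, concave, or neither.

convex

phi is quadratic, so its Hessian is the constant matrix H = [[10, 8], [8, 10]].
det(H) = 36, tr(H) = 20.
det(H) > 0 and tr(H) > 0, so H is positive definite everywhere: convex.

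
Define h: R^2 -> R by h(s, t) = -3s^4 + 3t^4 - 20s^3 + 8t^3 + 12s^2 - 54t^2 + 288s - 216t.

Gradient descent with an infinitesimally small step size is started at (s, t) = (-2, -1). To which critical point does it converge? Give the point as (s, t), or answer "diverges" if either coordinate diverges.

(-3, 3)

h is separable, so gradient descent decouples: s follows -∂h/∂s, t follows -∂h/∂t.
∂h/∂s = -12(s - 2)(s + 3)(s + 4); at s=-2 this is 96, so s decreases.
∂h/∂t = 12(t - 3)(t + 2)(t + 3); at t=-1 this is -96, so t increases.
s converges to its nearest critical value -3 (a local min of the s-part); t converges to 3. The iterate converges to (-3, 3).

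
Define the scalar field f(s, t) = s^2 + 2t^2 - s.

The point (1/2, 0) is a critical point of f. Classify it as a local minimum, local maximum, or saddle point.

The Hessian of f is constant: H = [[2, 0], [0, 4]].
det(H) = 2·4 − 0² = 8.
det(H) > 0 and tr(H) = 6 > 0, so H is positive definite and the point is a local minimum.

local minimum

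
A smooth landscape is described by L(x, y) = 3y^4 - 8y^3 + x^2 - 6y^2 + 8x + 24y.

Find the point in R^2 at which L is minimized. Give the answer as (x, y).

L(x,y) separates as P(x) + Q(y), so its minimum is min P + min Q.
P'(x) = 2x + 8 vanishes at x ∈ {-4}; Q'(y) = 12(y - 2)(y - 1)(y + 1) vanishes at y ∈ {-1, 1, 2}.
Local minima of P (where P''>0): P(-4)=-16. Local minima of Q: Q(-1)=-19, Q(2)=8.
So the global minimum of L is P(-4) + Q(-1) = -16 − 19 = -35, attained at (-4, -1).

(-4, -1)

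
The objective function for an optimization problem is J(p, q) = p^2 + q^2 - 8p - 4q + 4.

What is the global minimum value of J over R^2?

-16

J(p,q) separates as A(p) + B(q) + 4, so its minimum is min A + min B + 4.
A'(p) = 2p - 8 vanishes at p ∈ {4}; B'(q) = 2q - 4 vanishes at q ∈ {2}.
Local minima of A (where A''>0): A(4)=-16. Local minima of B: B(2)=-4.
So the global minimum of J is A(4) + B(2) + 4 = -16 − 4 + 4 = -16, attained at (4, 2).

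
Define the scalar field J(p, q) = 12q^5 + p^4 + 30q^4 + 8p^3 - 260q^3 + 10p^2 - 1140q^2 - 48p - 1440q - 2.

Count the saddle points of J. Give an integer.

J separates as a function of p plus a function of q, so ∇J=0 decouples.
∂J/∂p = 4(p - 1)(p + 3)(p + 4) = 0 at p ∈ {-4, -3, 1}; ∂J/∂q = 60(q - 4)(q + 1)(q + 2)(q + 3) = 0 at q ∈ {-3, -2, -1, 4}.
The Hessian is diagonal: diag(J_pp, J_qq). Second derivatives: J_pp(-4)=20, J_pp(-3)=-16, J_pp(1)=80; J_qq(-3)=-840, J_qq(-2)=360, J_qq(-1)=-600, J_qq(4)=12600.
Saddle points occur where the two diagonal entries have opposite signs: (-4, -3), (-4, -1), (-3, -2), (-3, 4), (1, -3), (1, -1). Count: 6.

6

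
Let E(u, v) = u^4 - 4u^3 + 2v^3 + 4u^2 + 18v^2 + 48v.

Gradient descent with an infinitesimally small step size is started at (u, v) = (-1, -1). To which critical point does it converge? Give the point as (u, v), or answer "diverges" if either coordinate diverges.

E is separable, so gradient descent decouples: u follows -∂E/∂u, v follows -∂E/∂v.
∂E/∂u = 4u(u - 2)(u - 1); at u=-1 this is -24, so u increases.
∂E/∂v = 6(v + 2)(v + 4); at v=-1 this is 18, so v decreases.
u converges to its nearest critical value 0 (a local min of the u-part); v converges to -2. The iterate converges to (0, -2).

(0, -2)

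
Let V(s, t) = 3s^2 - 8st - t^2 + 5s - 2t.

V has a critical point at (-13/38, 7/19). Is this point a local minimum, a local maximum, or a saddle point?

The Hessian of V is constant: H = [[6, -8], [-8, -2]].
det(H) = 6·(-2) − (-8)² = -76.
Since det(H) < 0, H is indefinite and the critical point is a saddle point.

saddle point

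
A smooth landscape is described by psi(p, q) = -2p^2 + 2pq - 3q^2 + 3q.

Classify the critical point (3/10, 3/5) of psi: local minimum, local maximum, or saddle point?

local maximum

The Hessian of psi is constant: H = [[-4, 2], [2, -6]].
det(H) = (-4)·(-6) − 2² = 20.
det(H) > 0 and tr(H) = -10 < 0, so H is negative definite and the point is a local maximum.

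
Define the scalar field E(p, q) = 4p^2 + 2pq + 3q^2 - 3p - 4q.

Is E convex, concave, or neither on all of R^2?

E is quadratic, so its Hessian is the constant matrix H = [[8, 2], [2, 6]].
det(H) = 44, tr(H) = 14.
det(H) > 0 and tr(H) > 0, so H is positive definite everywhere: convex.

convex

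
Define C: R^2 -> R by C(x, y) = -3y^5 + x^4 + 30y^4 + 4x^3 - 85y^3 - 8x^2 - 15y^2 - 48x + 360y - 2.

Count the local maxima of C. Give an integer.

2

C separates as a function of x plus a function of y, so ∇C=0 decouples.
∂C/∂x = 4(x - 2)(x + 2)(x + 3) = 0 at x ∈ {-3, -2, 2}; ∂C/∂y = -15(y - 4)(y - 3)(y - 2)(y + 1) = 0 at y ∈ {-1, 2, 3, 4}.
The Hessian is diagonal: diag(C_xx, C_yy). Second derivatives: C_xx(-3)=20, C_xx(-2)=-16, C_xx(2)=80; C_yy(-1)=900, C_yy(2)=-90, C_yy(3)=60, C_yy(4)=-150.
Local maxima occur where both diagonal entries negative: (-2, 2), (-2, 4). Count: 2.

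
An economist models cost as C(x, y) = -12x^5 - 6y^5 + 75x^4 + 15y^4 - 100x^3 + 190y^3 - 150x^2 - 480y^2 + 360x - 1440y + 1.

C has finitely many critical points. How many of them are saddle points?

8

C separates as a function of x plus a function of y, so ∇C=0 decouples.
∂C/∂x = -60(x - 3)(x - 2)(x - 1)(x + 1) = 0 at x ∈ {-1, 1, 2, 3}; ∂C/∂y = -30(y - 4)(y - 3)(y + 1)(y + 4) = 0 at y ∈ {-4, -1, 3, 4}.
The Hessian is diagonal: diag(C_xx, C_yy). Second derivatives: C_xx(-1)=1440, C_xx(1)=-240, C_xx(2)=180, C_xx(3)=-480; C_yy(-4)=5040, C_yy(-1)=-1800, C_yy(3)=840, C_yy(4)=-1200.
Saddle points occur where the two diagonal entries have opposite signs: (-1, -1), (-1, 4), (1, -4), (1, 3), (2, -1), (2, 4), (3, -4), (3, 3). Count: 8.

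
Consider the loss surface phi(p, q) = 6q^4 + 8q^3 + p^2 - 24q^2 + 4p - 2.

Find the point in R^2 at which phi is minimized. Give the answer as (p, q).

phi(p,q) separates as A(p) + B(q) − 2, so its minimum is min A + min B − 2.
A'(p) = 2p + 4 vanishes at p ∈ {-2}; B'(q) = 24q(q - 1)(q + 2) vanishes at q ∈ {-2, 0, 1}.
Local minima of A (where A''>0): A(-2)=-4. Local minima of B: B(-2)=-64, B(1)=-10.
So the global minimum of phi is A(-2) + B(-2) − 2 = -4 − 64 − 2 = -70, attained at (-2, -2).

(-2, -2)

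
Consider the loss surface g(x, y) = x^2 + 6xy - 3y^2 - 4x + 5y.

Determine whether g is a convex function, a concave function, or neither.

neither

g is quadratic, so its Hessian is the constant matrix H = [[2, 6], [6, -6]].
det(H) = -48, tr(H) = -4.
det(H) < 0, so H is indefinite: neither convex nor concave.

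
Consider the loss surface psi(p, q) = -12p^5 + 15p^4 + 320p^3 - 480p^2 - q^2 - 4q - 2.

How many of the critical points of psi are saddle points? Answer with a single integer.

2

psi separates as a function of p plus a function of q, so ∇psi=0 decouples.
∂psi/∂p = -60p(p - 4)(p - 1)(p + 4) = 0 at p ∈ {-4, 0, 1, 4}; ∂psi/∂q = -2(q + 2) = 0 at q ∈ {-2}.
The Hessian is diagonal: diag(psi_pp, psi_qq). Second derivatives: psi_pp(-4)=9600, psi_pp(0)=-960, psi_pp(1)=900, psi_pp(4)=-5760; psi_qq(-2)=-2.
Saddle points occur where the two diagonal entries have opposite signs: (-4, -2), (1, -2). Count: 2.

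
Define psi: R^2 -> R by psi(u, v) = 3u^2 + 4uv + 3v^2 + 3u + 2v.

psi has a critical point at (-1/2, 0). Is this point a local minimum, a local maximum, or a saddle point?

The Hessian of psi is constant: H = [[6, 4], [4, 6]].
det(H) = 6·6 − 4² = 20.
det(H) > 0 and tr(H) = 12 > 0, so H is positive definite and the point is a local minimum.

local minimum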